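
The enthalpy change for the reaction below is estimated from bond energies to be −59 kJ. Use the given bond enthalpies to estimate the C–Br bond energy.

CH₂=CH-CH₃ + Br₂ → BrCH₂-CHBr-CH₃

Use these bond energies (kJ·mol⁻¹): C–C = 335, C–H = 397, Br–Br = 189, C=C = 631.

D(C–Br) ≈ 272 kJ/mol

Let D be the C–Br bond energy.
Σ(broken) = 1×189 + 1×335 + 6×397 + 1×631 = 3537
Σ(formed) = 2×D + 2×335 + 6×397 = 3052 + 2D
ΔH = Σ(broken) − Σ(formed) = (3537) − (3052 + 2D) = +485 − 2D
Setting this equal to −59 kJ gives 2D = 544, so D = 272 kJ/mol.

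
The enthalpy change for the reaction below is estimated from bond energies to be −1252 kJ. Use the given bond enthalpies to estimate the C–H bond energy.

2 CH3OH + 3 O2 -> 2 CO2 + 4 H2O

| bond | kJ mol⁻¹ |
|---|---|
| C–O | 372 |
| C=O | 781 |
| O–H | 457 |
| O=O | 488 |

D(C–H) ≈ 401 kJ/mol

Let D be the C–H bond energy.
Σ(broken) = 6×D + 2×372 + 2×457 + 3×488 = 3122 + 6D
Σ(formed) = 4×781 + 8×457 = 6780
ΔH = Σ(broken) − Σ(formed) = (3122 + 6D) − (6780) = −3658 + 6D
Setting this equal to −1252 kJ gives 6D = 2406, so D = 401 kJ/mol.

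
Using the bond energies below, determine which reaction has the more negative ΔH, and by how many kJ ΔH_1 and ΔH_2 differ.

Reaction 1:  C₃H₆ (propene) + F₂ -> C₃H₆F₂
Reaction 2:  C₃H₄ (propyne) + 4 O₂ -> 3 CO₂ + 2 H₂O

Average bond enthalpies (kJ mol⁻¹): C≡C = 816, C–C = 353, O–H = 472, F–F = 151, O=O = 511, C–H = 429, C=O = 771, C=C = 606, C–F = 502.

Reaction 1:
  Bonds broken (reactants):
    C–C: 1 × 353 = 353
    C–H: 6 × 429 = 2574
    C=C: 1 × 606 = 606
    F–F: 1 × 151 = 151
    Σ(broken) = 3684 kJ
  Bonds formed (products):
    C–C: 2 × 353 = 706
    C–F: 2 × 502 = 1004
    C–H: 6 × 429 = 2574
    Σ(formed) = 4284 kJ
  ΔH_1 = 3684 − 4284 = −600 kJ
Reaction 2:
  Bonds broken (reactants):
    C≡C: 1 × 816 = 816
    C–C: 1 × 353 = 353
    C–H: 4 × 429 = 1716
    O=O: 4 × 511 = 2044
    Σ(broken) = 4929 kJ
  Bonds formed (products):
    C=O: 6 × 771 = 4626
    O–H: 4 × 472 = 1888
    Σ(formed) = 6514 kJ
  ΔH_2 = 4929 − 6514 = −1585 kJ
ΔH_1 − ΔH_2 = +985 kJ, so reaction 2 has the more negative ΔH; |ΔH_1 − ΔH_2| = 985 kJ.

Reaction 2, by 985 kJ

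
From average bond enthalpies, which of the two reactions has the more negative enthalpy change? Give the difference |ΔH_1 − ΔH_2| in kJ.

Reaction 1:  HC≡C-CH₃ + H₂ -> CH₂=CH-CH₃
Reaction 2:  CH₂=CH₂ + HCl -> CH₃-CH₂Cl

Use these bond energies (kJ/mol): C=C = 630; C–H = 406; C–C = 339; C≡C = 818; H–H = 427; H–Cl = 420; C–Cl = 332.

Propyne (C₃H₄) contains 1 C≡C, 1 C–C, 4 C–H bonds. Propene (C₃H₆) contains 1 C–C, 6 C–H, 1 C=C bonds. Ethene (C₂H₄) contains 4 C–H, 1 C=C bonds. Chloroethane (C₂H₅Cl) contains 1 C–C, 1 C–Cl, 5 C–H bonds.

Reaction 1, by 170 kJ

Reaction 1:
  Bonds broken (reactants):
    C≡C: 1 × 818 = 818
    C–C: 1 × 339 = 339
    C–H: 4 × 406 = 1624
    H–H: 1 × 427 = 427
    Σ(broken) = 3208 kJ
  Bonds formed (products):
    C–C: 1 × 339 = 339
    C–H: 6 × 406 = 2436
    C=C: 1 × 630 = 630
    Σ(formed) = 3405 kJ
  ΔH_1 = 3208 − 3405 = −197 kJ
Reaction 2:
  Bonds broken (reactants):
    C–H: 4 × 406 = 1624
    C=C: 1 × 630 = 630
    H–Cl: 1 × 420 = 420
    Σ(broken) = 2674 kJ
  Bonds formed (products):
    C–C: 1 × 339 = 339
    C–Cl: 1 × 332 = 332
    C–H: 5 × 406 = 2030
    Σ(formed) = 2701 kJ
  ΔH_2 = 2674 − 2701 = −27 kJ
ΔH_1 − ΔH_2 = −170 kJ, so reaction 1 has the more negative ΔH; |ΔH_1 − ΔH_2| = 170 kJ.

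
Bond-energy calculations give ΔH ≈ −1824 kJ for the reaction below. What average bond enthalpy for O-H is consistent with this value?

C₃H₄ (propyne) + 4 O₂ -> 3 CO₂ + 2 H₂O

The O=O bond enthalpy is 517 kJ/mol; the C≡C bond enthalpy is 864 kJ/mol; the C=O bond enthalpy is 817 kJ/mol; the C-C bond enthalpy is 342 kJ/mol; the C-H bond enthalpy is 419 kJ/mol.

D(O-H) ≈ 468 kJ/mol

Let D be the O-H bond energy.
Σ(broken) = 1×864 + 1×342 + 4×419 + 4×517 = 4950
Σ(formed) = 6×817 + 4×D = 4902 + 4D
ΔH = Σ(broken) − Σ(formed) = (4950) − (4902 + 4D) = +48 − 4D
Setting this equal to −1824 kJ gives 4D = 1872, so D = 468 kJ/mol.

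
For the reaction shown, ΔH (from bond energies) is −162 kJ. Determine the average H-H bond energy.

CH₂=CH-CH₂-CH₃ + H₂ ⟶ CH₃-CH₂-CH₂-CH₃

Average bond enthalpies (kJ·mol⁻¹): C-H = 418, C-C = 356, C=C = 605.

D(H-H) ≈ 425 kJ/mol

Let D be the H-H bond energy.
Σ(broken) = 2×356 + 8×418 + 1×605 + 1×D = 4661 + D
Σ(formed) = 3×356 + 10×418 = 5248
ΔH = Σ(broken) − Σ(formed) = (4661 + D) − (5248) = −587 + D
Setting this equal to −162 kJ gives D = 425 kJ/mol.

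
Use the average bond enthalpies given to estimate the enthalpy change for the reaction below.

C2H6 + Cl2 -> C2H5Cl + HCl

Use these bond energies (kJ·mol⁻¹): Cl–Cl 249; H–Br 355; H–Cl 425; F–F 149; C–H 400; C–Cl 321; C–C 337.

ΔH ≈ −97 kJ

Bonds broken (reactants):
  C–C: 1 × 337 = 337
  C–H: 6 × 400 = 2400
  Cl–Cl: 1 × 249 = 249
  Σ(broken) = 2986 kJ
Bonds formed (products):
  C–C: 1 × 337 = 337
  C–Cl: 1 × 321 = 321
  C–H: 5 × 400 = 2000
  H–Cl: 1 × 425 = 425
  Σ(formed) = 3083 kJ
ΔH = Σ(broken) − Σ(formed) = 2986 − 3083 = −97 kJ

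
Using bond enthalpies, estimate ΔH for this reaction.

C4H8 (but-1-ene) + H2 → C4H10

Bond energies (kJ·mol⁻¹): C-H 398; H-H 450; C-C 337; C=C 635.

Bonds broken (reactants):
  C-C: 2 × 337 = 674
  C-H: 8 × 398 = 3184
  C=C: 1 × 635 = 635
  H-H: 1 × 450 = 450
  Σ(broken) = 4943 kJ
Bonds formed (products):
  C-C: 3 × 337 = 1011
  C-H: 10 × 398 = 3980
  Σ(formed) = 4991 kJ
ΔH = Σ(broken) − Σ(formed) = 4943 − 4991 = −48 kJ

ΔH ≈ −48 kJ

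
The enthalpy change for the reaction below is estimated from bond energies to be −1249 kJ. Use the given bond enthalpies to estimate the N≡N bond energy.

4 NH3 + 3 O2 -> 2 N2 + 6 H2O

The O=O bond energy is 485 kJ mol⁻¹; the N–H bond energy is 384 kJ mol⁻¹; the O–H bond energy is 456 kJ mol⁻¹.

Let D be the N≡N bond energy.
Σ(broken) = 12×384 + 3×485 = 6063
Σ(formed) = 2×D + 12×456 = 5472 + 2D
ΔH = Σ(broken) − Σ(formed) = (6063) − (5472 + 2D) = +591 − 2D
Setting this equal to −1249 kJ gives 2D = 1840, so D = 920 kJ/mol.

D(N≡N) ≈ 920 kJ/mol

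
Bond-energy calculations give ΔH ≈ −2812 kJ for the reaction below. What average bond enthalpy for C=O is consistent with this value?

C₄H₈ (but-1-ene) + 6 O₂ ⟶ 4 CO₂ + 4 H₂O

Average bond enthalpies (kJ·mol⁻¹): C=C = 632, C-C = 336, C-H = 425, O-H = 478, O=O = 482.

Let D be the C=O bond energy.
Σ(broken) = 2×336 + 8×425 + 1×632 + 6×482 = 7596
Σ(formed) = 8×D + 8×478 = 3824 + 8D
ΔH = Σ(broken) − Σ(formed) = (7596) − (3824 + 8D) = +3772 − 8D
Setting this equal to −2812 kJ gives 8D = 6584, so D = 823 kJ/mol.

D(C=O) ≈ 823 kJ/mol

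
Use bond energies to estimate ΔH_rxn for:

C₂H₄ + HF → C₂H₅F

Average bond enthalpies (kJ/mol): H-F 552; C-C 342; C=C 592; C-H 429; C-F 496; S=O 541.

ΔH ≈ −123 kJ

Bonds broken (reactants):
  C-H: 4 × 429 = 1716
  C=C: 1 × 592 = 592
  H-F: 1 × 552 = 552
  Σ(broken) = 2860 kJ
Bonds formed (products):
  C-C: 1 × 342 = 342
  C-F: 1 × 496 = 496
  C-H: 5 × 429 = 2145
  Σ(formed) = 2983 kJ
ΔH = Σ(broken) − Σ(formed) = 2860 − 2983 = −123 kJ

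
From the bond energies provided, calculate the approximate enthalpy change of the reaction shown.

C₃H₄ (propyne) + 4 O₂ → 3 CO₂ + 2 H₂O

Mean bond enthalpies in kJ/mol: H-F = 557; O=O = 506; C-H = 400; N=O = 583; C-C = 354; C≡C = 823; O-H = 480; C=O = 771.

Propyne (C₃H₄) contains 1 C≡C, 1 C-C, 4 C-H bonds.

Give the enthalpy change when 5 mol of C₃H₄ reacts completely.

ΔH = −8725 kJ

Bonds broken (reactants):
  C≡C: 1 × 823 = 823
  C-C: 1 × 354 = 354
  C-H: 4 × 400 = 1600
  O=O: 4 × 506 = 2024
  Σ(broken) = 4801 kJ
Bonds formed (products):
  C=O: 6 × 771 = 4626
  O-H: 4 × 480 = 1920
  Σ(formed) = 6546 kJ
ΔH = Σ(broken) − Σ(formed) = 4801 − 6546 = −1745 kJ
For 5× the reaction as written: 5 × (−1745) = −8725 kJ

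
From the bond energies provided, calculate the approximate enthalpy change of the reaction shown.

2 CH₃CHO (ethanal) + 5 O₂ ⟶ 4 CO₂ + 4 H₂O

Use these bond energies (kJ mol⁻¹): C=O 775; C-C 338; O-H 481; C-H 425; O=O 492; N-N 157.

Bonds broken (reactants):
  C-C: 2 × 338 = 676
  C-H: 8 × 425 = 3400
  C=O: 2 × 775 = 1550
  O=O: 5 × 492 = 2460
  Σ(broken) = 8086 kJ
Bonds formed (products):
  C=O: 8 × 775 = 6200
  O-H: 8 × 481 = 3848
  Σ(formed) = 10048 kJ
ΔH = Σ(broken) − Σ(formed) = 8086 − 10048 = −1962 kJ

ΔH ≈ −1962 kJ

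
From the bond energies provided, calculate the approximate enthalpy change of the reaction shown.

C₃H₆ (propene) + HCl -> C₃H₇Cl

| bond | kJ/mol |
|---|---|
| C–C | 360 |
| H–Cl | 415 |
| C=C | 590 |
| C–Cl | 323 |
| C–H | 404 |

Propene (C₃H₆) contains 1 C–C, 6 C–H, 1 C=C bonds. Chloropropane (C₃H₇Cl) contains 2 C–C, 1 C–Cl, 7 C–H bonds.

Bonds broken (reactants):
  C–C: 1 × 360 = 360
  C–H: 6 × 404 = 2424
  C=C: 1 × 590 = 590
  H–Cl: 1 × 415 = 415
  Σ(broken) = 3789 kJ
Bonds formed (products):
  C–C: 2 × 360 = 720
  C–Cl: 1 × 323 = 323
  C–H: 7 × 404 = 2828
  Σ(formed) = 3871 kJ
ΔH = Σ(broken) − Σ(formed) = 3789 − 3871 = −82 kJ

ΔH ≈ −82 kJ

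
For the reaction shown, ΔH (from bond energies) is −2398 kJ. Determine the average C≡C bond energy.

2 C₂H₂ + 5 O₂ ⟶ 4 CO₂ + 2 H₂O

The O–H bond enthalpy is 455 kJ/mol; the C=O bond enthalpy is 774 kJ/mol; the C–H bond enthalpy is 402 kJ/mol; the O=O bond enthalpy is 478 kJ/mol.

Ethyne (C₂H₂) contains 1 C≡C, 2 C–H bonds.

D(C≡C) ≈ 808 kJ/mol

Let D be the C≡C bond energy.
Σ(broken) = 2×D + 4×402 + 5×478 = 3998 + 2D
Σ(formed) = 8×774 + 4×455 = 8012
ΔH = Σ(broken) − Σ(formed) = (3998 + 2D) − (8012) = −4014 + 2D
Setting this equal to −2398 kJ gives 2D = 1616, so D = 808 kJ/mol.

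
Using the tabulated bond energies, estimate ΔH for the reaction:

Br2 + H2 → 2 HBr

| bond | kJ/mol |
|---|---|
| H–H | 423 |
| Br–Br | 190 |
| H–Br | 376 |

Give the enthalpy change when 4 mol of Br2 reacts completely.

ΔH = −556 kJ

Bonds broken (reactants):
  Br–Br: 1 × 190 = 190
  H–H: 1 × 423 = 423
  Σ(broken) = 613 kJ
Bonds formed (products):
  H–Br: 2 × 376 = 752
  Σ(formed) = 752 kJ
ΔH = Σ(broken) − Σ(formed) = 613 − 752 = −139 kJ
For 4× the reaction as written: 4 × (−139) = −556 kJ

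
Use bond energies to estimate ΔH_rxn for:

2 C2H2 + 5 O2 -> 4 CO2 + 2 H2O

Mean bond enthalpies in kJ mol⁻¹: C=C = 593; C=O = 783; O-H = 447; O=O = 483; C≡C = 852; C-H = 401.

ΔH ≈ −2329 kJ

Bonds broken (reactants):
  C≡C: 2 × 852 = 1704
  C-H: 4 × 401 = 1604
  O=O: 5 × 483 = 2415
  Σ(broken) = 5723 kJ
Bonds formed (products):
  C=O: 8 × 783 = 6264
  O-H: 4 × 447 = 1788
  Σ(formed) = 8052 kJ
ΔH = Σ(broken) − Σ(formed) = 5723 − 8052 = −2329 kJ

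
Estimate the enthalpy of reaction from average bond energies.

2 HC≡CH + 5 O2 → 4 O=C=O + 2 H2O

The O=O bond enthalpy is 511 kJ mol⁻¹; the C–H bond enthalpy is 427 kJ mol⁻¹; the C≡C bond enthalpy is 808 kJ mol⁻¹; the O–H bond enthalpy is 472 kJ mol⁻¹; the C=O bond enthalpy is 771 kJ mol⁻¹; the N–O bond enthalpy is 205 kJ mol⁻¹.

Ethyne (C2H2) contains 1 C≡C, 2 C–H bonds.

Bonds broken (reactants):
  C≡C: 2 × 808 = 1616
  C–H: 4 × 427 = 1708
  O=O: 5 × 511 = 2555
  Σ(broken) = 5879 kJ
Bonds formed (products):
  C=O: 8 × 771 = 6168
  O–H: 4 × 472 = 1888
  Σ(formed) = 8056 kJ
ΔH = Σ(broken) − Σ(formed) = 5879 − 8056 = −2177 kJ

ΔH ≈ −2177 kJ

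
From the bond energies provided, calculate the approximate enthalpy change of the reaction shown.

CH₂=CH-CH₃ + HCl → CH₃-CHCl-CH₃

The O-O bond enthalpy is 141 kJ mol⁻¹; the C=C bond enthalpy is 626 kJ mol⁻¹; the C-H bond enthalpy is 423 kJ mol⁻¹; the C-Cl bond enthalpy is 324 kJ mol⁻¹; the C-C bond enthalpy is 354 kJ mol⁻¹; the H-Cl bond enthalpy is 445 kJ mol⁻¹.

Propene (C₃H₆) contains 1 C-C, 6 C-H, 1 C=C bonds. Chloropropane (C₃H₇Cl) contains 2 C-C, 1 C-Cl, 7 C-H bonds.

ΔH ≈ −30 kJ

Bonds broken (reactants):
  C-C: 1 × 354 = 354
  C-H: 6 × 423 = 2538
  C=C: 1 × 626 = 626
  H-Cl: 1 × 445 = 445
  Σ(broken) = 3963 kJ
Bonds formed (products):
  C-C: 2 × 354 = 708
  C-Cl: 1 × 324 = 324
  C-H: 7 × 423 = 2961
  Σ(formed) = 3993 kJ
ΔH = Σ(broken) − Σ(formed) = 3963 − 3993 = −30 kJ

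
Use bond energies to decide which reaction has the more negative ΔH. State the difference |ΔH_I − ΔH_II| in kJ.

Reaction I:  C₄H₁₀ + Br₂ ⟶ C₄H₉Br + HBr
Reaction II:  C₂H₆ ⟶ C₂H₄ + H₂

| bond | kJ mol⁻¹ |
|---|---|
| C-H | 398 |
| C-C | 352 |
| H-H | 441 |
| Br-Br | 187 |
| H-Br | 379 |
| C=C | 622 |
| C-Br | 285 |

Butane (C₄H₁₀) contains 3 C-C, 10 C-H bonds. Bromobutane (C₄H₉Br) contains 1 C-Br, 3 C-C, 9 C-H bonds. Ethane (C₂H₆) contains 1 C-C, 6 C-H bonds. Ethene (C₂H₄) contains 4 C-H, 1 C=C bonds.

Reaction I:
  Bonds broken (reactants):
    Br-Br: 1 × 187 = 187
    C-C: 3 × 352 = 1056
    C-H: 10 × 398 = 3980
    Σ(broken) = 5223 kJ
  Bonds formed (products):
    C-Br: 1 × 285 = 285
    C-C: 3 × 352 = 1056
    C-H: 9 × 398 = 3582
    H-Br: 1 × 379 = 379
    Σ(formed) = 5302 kJ
  ΔH_I = 5223 − 5302 = −79 kJ
Reaction II:
  Bonds broken (reactants):
    C-C: 1 × 352 = 352
    C-H: 6 × 398 = 2388
    Σ(broken) = 2740 kJ
  Bonds formed (products):
    C-H: 4 × 398 = 1592
    C=C: 1 × 622 = 622
    H-H: 1 × 441 = 441
    Σ(formed) = 2655 kJ
  ΔH_II = 2740 − 2655 = +85 kJ
ΔH_I − ΔH_II = −164 kJ, so reaction I has the more negative ΔH; |ΔH_I − ΔH_II| = 164 kJ.

Reaction I, by 164 kJ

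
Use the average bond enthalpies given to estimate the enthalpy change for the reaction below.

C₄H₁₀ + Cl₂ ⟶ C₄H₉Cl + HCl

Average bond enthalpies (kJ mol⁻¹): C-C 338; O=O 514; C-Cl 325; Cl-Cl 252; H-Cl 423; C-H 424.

ΔH ≈ −72 kJ

Bonds broken (reactants):
  C-C: 3 × 338 = 1014
  C-H: 10 × 424 = 4240
  Cl-Cl: 1 × 252 = 252
  Σ(broken) = 5506 kJ
Bonds formed (products):
  C-C: 3 × 338 = 1014
  C-Cl: 1 × 325 = 325
  C-H: 9 × 424 = 3816
  H-Cl: 1 × 423 = 423
  Σ(formed) = 5578 kJ
ΔH = Σ(broken) − Σ(formed) = 5506 − 5578 = −72 kJ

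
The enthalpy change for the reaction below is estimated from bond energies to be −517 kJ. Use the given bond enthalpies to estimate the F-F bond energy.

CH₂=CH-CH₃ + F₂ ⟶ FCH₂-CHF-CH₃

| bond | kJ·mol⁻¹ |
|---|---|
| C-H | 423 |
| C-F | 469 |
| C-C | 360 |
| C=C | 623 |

D(F-F) ≈ 158 kJ/mol

Let D be the F-F bond energy.
Σ(broken) = 1×360 + 6×423 + 1×623 + 1×D = 3521 + D
Σ(formed) = 2×360 + 2×469 + 6×423 = 4196
ΔH = Σ(broken) − Σ(formed) = (3521 + D) − (4196) = −675 + D
Setting this equal to −517 kJ gives D = 158 kJ/mol.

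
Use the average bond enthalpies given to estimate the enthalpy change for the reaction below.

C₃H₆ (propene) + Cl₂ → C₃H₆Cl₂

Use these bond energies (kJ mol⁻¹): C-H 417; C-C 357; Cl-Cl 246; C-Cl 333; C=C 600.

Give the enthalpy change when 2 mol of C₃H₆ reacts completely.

Bonds broken (reactants):
  C-C: 1 × 357 = 357
  C-H: 6 × 417 = 2502
  C=C: 1 × 600 = 600
  Cl-Cl: 1 × 246 = 246
  Σ(broken) = 3705 kJ
Bonds formed (products):
  C-C: 2 × 357 = 714
  C-Cl: 2 × 333 = 666
  C-H: 6 × 417 = 2502
  Σ(formed) = 3882 kJ
ΔH = Σ(broken) − Σ(formed) = 3705 − 3882 = −177 kJ
For 2× the reaction as written: 2 × (−177) = −354 kJ

ΔH = −354 kJ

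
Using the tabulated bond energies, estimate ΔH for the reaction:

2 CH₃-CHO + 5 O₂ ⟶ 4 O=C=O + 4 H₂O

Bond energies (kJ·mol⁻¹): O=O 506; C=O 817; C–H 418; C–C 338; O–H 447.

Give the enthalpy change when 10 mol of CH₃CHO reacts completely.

ΔH = −9640 kJ

Bonds broken (reactants):
  C–C: 2 × 338 = 676
  C–H: 8 × 418 = 3344
  C=O: 2 × 817 = 1634
  O=O: 5 × 506 = 2530
  Σ(broken) = 8184 kJ
Bonds formed (products):
  C=O: 8 × 817 = 6536
  O–H: 8 × 447 = 3576
  Σ(formed) = 10112 kJ
ΔH = Σ(broken) − Σ(formed) = 8184 − 10112 = −1928 kJ
For 5× the reaction as written: 5 × (−1928) = −9640 kJ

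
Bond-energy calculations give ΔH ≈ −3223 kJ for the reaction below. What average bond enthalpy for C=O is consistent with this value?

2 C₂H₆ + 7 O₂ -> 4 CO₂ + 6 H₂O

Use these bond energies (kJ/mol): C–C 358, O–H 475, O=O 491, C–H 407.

Let D be the C=O bond energy.
Σ(broken) = 2×358 + 12×407 + 7×491 = 9037
Σ(formed) = 8×D + 12×475 = 5700 + 8D
ΔH = Σ(broken) − Σ(formed) = (9037) − (5700 + 8D) = +3337 − 8D
Setting this equal to −3223 kJ gives 8D = 6560, so D = 820 kJ/mol.

D(C=O) ≈ 820 kJ/mol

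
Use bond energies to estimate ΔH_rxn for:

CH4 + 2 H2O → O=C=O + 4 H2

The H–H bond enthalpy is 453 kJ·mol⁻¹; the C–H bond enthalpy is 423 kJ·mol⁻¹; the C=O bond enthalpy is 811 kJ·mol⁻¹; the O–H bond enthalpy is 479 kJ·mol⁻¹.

Bonds broken (reactants):
  C–H: 4 × 423 = 1692
  O–H: 4 × 479 = 1916
  Σ(broken) = 3608 kJ
Bonds formed (products):
  C=O: 2 × 811 = 1622
  H–H: 4 × 453 = 1812
  Σ(formed) = 3434 kJ
ΔH = Σ(broken) − Σ(formed) = 3608 − 3434 = +174 kJ

ΔH ≈ +174 kJ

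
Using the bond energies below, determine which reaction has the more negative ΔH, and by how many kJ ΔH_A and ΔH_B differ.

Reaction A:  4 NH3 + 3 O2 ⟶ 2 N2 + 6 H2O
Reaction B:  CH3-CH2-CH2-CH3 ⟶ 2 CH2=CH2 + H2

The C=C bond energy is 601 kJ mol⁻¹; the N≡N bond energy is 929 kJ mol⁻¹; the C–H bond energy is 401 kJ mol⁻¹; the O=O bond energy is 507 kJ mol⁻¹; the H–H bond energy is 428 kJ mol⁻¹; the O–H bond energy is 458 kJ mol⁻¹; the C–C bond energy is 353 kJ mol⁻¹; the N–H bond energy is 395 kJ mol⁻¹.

Reaction A:
  Bonds broken (reactants):
    N–H: 12 × 395 = 4740
    O=O: 3 × 507 = 1521
    Σ(broken) = 6261 kJ
  Bonds formed (products):
    N≡N: 2 × 929 = 1858
    O–H: 12 × 458 = 5496
    Σ(formed) = 7354 kJ
  ΔH_A = 6261 − 7354 = −1093 kJ
Reaction B:
  Bonds broken (reactants):
    C–C: 3 × 353 = 1059
    C–H: 10 × 401 = 4010
    Σ(broken) = 5069 kJ
  Bonds formed (products):
    C–H: 8 × 401 = 3208
    C=C: 2 × 601 = 1202
    H–H: 1 × 428 = 428
    Σ(formed) = 4838 kJ
  ΔH_B = 5069 − 4838 = +231 kJ
ΔH_A − ΔH_B = −1324 kJ, so reaction A has the more negative ΔH; |ΔH_A − ΔH_B| = 1324 kJ.

Reaction A, by 1324 kJ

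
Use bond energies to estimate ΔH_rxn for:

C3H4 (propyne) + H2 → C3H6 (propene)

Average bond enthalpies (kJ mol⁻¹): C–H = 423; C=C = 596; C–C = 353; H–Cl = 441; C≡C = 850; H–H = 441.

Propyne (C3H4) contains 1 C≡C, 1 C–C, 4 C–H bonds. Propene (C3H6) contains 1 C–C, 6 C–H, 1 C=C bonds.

ΔH ≈ −151 kJ

Bonds broken (reactants):
  C≡C: 1 × 850 = 850
  C–C: 1 × 353 = 353
  C–H: 4 × 423 = 1692
  H–H: 1 × 441 = 441
  Σ(broken) = 3336 kJ
Bonds formed (products):
  C–C: 1 × 353 = 353
  C–H: 6 × 423 = 2538
  C=C: 1 × 596 = 596
  Σ(formed) = 3487 kJ
ΔH = Σ(broken) − Σ(formed) = 3336 − 3487 = −151 kJ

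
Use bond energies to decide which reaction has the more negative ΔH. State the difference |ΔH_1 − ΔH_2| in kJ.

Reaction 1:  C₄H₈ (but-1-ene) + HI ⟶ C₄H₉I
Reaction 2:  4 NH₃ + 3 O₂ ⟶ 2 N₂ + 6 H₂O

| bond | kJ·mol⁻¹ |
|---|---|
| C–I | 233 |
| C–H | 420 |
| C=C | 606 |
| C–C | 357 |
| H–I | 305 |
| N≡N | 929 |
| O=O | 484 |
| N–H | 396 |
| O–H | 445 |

Reaction 2, by 895 kJ

Reaction 1:
  Bonds broken (reactants):
    C–C: 2 × 357 = 714
    C–H: 8 × 420 = 3360
    C=C: 1 × 606 = 606
    H–I: 1 × 305 = 305
    Σ(broken) = 4985 kJ
  Bonds formed (products):
    C–C: 3 × 357 = 1071
    C–H: 9 × 420 = 3780
    C–I: 1 × 233 = 233
    Σ(formed) = 5084 kJ
  ΔH_1 = 4985 − 5084 = −99 kJ
Reaction 2:
  Bonds broken (reactants):
    N–H: 12 × 396 = 4752
    O=O: 3 × 484 = 1452
    Σ(broken) = 6204 kJ
  Bonds formed (products):
    N≡N: 2 × 929 = 1858
    O–H: 12 × 445 = 5340
    Σ(formed) = 7198 kJ
  ΔH_2 = 6204 − 7198 = −994 kJ
ΔH_1 − ΔH_2 = +895 kJ, so reaction 2 has the more negative ΔH; |ΔH_1 − ΔH_2| = 895 kJ.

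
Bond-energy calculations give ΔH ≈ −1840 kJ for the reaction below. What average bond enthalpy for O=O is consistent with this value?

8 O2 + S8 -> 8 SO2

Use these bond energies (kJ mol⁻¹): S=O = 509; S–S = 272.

D(O=O) ≈ 516 kJ/mol

Let D be the O=O bond energy.
Σ(broken) = 8×D + 8×272 = 2176 + 8D
Σ(formed) = 16×509 = 8144
ΔH = Σ(broken) − Σ(formed) = (2176 + 8D) − (8144) = −5968 + 8D
Setting this equal to −1840 kJ gives 8D = 4128, so D = 516 kJ/mol.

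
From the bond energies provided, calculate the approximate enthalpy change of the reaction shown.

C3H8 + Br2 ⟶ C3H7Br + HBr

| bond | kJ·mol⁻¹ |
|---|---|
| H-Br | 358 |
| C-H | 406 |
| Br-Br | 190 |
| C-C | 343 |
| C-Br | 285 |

ΔH ≈ −47 kJ

Bonds broken (reactants):
  Br-Br: 1 × 190 = 190
  C-C: 2 × 343 = 686
  C-H: 8 × 406 = 3248
  Σ(broken) = 4124 kJ
Bonds formed (products):
  C-Br: 1 × 285 = 285
  C-C: 2 × 343 = 686
  C-H: 7 × 406 = 2842
  H-Br: 1 × 358 = 358
  Σ(formed) = 4171 kJ
ΔH = Σ(broken) − Σ(formed) = 4124 − 4171 = −47 kJ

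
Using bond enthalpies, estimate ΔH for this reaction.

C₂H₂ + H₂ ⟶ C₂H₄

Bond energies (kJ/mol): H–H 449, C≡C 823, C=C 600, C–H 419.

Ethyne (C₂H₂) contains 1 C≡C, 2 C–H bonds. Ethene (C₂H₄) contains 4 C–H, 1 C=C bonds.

Bonds broken (reactants):
  C≡C: 1 × 823 = 823
  C–H: 2 × 419 = 838
  H–H: 1 × 449 = 449
  Σ(broken) = 2110 kJ
Bonds formed (products):
  C–H: 4 × 419 = 1676
  C=C: 1 × 600 = 600
  Σ(formed) = 2276 kJ
ΔH = Σ(broken) − Σ(formed) = 2110 − 2276 = −166 kJ

ΔH ≈ −166 kJ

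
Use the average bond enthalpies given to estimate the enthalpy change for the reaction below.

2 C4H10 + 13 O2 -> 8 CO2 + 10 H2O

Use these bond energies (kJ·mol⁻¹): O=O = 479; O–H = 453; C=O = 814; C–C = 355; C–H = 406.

ΔH ≈ −5607 kJ

Bonds broken (reactants):
  C–C: 6 × 355 = 2130
  C–H: 20 × 406 = 8120
  O=O: 13 × 479 = 6227
  Σ(broken) = 16477 kJ
Bonds formed (products):
  C=O: 16 × 814 = 13024
  O–H: 20 × 453 = 9060
  Σ(formed) = 22084 kJ
ΔH = Σ(broken) − Σ(formed) = 16477 − 22084 = −5607 kJ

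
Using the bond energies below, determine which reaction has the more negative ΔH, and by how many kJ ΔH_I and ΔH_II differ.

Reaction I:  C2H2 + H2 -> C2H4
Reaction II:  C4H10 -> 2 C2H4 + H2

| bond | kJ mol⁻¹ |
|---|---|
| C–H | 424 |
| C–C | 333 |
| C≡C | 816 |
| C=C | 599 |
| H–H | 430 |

Reaction I, by 420 kJ

Reaction I:
  Bonds broken (reactants):
    C≡C: 1 × 816 = 816
    C–H: 2 × 424 = 848
    H–H: 1 × 430 = 430
    Σ(broken) = 2094 kJ
  Bonds formed (products):
    C–H: 4 × 424 = 1696
    C=C: 1 × 599 = 599
    Σ(formed) = 2295 kJ
  ΔH_I = 2094 − 2295 = −201 kJ
Reaction II:
  Bonds broken (reactants):
    C–C: 3 × 333 = 999
    C–H: 10 × 424 = 4240
    Σ(broken) = 5239 kJ
  Bonds formed (products):
    C–H: 8 × 424 = 3392
    C=C: 2 × 599 = 1198
    H–H: 1 × 430 = 430
    Σ(formed) = 5020 kJ
  ΔH_II = 5239 − 5020 = +219 kJ
ΔH_I − ΔH_II = −420 kJ, so reaction I has the more negative ΔH; |ΔH_I − ΔH_II| = 420 kJ.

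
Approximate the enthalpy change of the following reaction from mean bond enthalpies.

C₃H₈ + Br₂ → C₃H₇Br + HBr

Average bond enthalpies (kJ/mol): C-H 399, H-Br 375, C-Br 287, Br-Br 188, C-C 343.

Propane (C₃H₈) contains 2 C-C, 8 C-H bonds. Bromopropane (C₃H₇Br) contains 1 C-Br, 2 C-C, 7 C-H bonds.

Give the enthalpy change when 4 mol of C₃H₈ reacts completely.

ΔH = −300 kJ

Bonds broken (reactants):
  Br-Br: 1 × 188 = 188
  C-C: 2 × 343 = 686
  C-H: 8 × 399 = 3192
  Σ(broken) = 4066 kJ
Bonds formed (products):
  C-Br: 1 × 287 = 287
  C-C: 2 × 343 = 686
  C-H: 7 × 399 = 2793
  H-Br: 1 × 375 = 375
  Σ(formed) = 4141 kJ
ΔH = Σ(broken) − Σ(formed) = 4066 − 4141 = −75 kJ
For 4× the reaction as written: 4 × (−75) = −300 kJ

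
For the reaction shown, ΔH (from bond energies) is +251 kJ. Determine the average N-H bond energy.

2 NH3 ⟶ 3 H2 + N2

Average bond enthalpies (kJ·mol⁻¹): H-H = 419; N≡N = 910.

Let D be the N-H bond energy.
Σ(broken) = 6×D = 6D
Σ(formed) = 3×419 + 1×910 = 2167
ΔH = Σ(broken) − Σ(formed) = (6D) − (2167) = −2167 + 6D
Setting this equal to +251 kJ gives 6D = 2418, so D = 403 kJ/mol.

D(N-H) ≈ 403 kJ/mol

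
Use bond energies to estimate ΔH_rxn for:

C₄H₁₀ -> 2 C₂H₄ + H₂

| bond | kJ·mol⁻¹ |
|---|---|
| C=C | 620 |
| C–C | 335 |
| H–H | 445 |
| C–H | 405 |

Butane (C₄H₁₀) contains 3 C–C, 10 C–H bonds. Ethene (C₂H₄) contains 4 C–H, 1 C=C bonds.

ΔH ≈ +130 kJ

Bonds broken (reactants):
  C–C: 3 × 335 = 1005
  C–H: 10 × 405 = 4050
  Σ(broken) = 5055 kJ
Bonds formed (products):
  C–H: 8 × 405 = 3240
  C=C: 2 × 620 = 1240
  H–H: 1 × 445 = 445
  Σ(formed) = 4925 kJ
ΔH = Σ(broken) − Σ(formed) = 5055 − 4925 = +130 kJ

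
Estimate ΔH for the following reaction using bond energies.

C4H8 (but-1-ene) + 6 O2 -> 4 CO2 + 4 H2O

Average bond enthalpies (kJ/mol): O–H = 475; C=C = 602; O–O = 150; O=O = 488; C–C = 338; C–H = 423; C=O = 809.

Bonds broken (reactants):
  C–C: 2 × 338 = 676
  C–H: 8 × 423 = 3384
  C=C: 1 × 602 = 602
  O=O: 6 × 488 = 2928
  Σ(broken) = 7590 kJ
Bonds formed (products):
  C=O: 8 × 809 = 6472
  O–H: 8 × 475 = 3800
  Σ(formed) = 10272 kJ
ΔH = Σ(broken) − Σ(formed) = 7590 − 10272 = −2682 kJ

ΔH ≈ −2682 kJ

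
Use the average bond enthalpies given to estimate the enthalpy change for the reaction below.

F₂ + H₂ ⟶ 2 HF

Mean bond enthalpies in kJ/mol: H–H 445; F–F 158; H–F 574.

Bonds broken (reactants):
  F–F: 1 × 158 = 158
  H–H: 1 × 445 = 445
  Σ(broken) = 603 kJ
Bonds formed (products):
  H–F: 2 × 574 = 1148
  Σ(formed) = 1148 kJ
ΔH = Σ(broken) − Σ(formed) = 603 − 1148 = −545 kJ

ΔH ≈ −545 kJ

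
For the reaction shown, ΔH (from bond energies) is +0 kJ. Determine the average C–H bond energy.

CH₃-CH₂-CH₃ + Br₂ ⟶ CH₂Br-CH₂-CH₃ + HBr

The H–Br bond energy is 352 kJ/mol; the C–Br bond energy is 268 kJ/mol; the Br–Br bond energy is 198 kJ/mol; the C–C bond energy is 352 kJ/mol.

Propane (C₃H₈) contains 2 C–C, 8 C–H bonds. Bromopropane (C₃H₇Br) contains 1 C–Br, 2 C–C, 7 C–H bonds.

Let D be the C–H bond energy.
Σ(broken) = 1×198 + 2×352 + 8×D = 902 + 8D
Σ(formed) = 1×268 + 2×352 + 7×D + 1×352 = 1324 + 7D
ΔH = Σ(broken) − Σ(formed) = (902 + 8D) − (1324 + 7D) = −422 + D
Setting this equal to +0 kJ gives D = 422 kJ/mol.

D(C–H) ≈ 422 kJ/mol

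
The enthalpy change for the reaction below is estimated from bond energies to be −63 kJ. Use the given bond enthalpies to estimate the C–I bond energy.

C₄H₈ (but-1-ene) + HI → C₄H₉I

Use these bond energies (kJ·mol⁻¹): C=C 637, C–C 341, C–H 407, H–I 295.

Let D be the C–I bond energy.
Σ(broken) = 2×341 + 8×407 + 1×637 + 1×295 = 4870
Σ(formed) = 3×341 + 9×407 + 1×D = 4686 + D
ΔH = Σ(broken) − Σ(formed) = (4870) − (4686 + D) = +184 − D
Setting this equal to −63 kJ gives D = 247 kJ/mol.

D(C–I) ≈ 247 kJ/mol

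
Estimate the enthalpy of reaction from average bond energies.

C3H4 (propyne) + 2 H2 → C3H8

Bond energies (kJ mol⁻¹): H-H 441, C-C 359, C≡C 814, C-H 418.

ΔH ≈ −335 kJ

Bonds broken (reactants):
  C≡C: 1 × 814 = 814
  C-C: 1 × 359 = 359
  C-H: 4 × 418 = 1672
  H-H: 2 × 441 = 882
  Σ(broken) = 3727 kJ
Bonds formed (products):
  C-C: 2 × 359 = 718
  C-H: 8 × 418 = 3344
  Σ(formed) = 4062 kJ
ΔH = Σ(broken) − Σ(formed) = 3727 − 4062 = −335 kJ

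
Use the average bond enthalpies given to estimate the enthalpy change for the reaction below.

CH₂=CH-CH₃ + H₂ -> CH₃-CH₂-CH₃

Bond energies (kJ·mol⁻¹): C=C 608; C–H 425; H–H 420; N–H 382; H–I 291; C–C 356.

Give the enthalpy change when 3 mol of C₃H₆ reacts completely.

ΔH = −534 kJ

Bonds broken (reactants):
  C–C: 1 × 356 = 356
  C–H: 6 × 425 = 2550
  C=C: 1 × 608 = 608
  H–H: 1 × 420 = 420
  Σ(broken) = 3934 kJ
Bonds formed (products):
  C–C: 2 × 356 = 712
  C–H: 8 × 425 = 3400
  Σ(formed) = 4112 kJ
ΔH = Σ(broken) − Σ(formed) = 3934 − 4112 = −178 kJ
For 3× the reaction as written: 3 × (−178) = −534 kJ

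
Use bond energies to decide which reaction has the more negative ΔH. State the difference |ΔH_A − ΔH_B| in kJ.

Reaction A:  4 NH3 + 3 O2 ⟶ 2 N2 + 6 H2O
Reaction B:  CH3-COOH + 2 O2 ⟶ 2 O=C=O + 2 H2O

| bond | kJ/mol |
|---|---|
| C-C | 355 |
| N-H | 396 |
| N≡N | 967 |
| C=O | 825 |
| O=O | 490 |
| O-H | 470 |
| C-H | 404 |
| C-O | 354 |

Reaction A:
  Bonds broken (reactants):
    N-H: 12 × 396 = 4752
    O=O: 3 × 490 = 1470
    Σ(broken) = 6222 kJ
  Bonds formed (products):
    N≡N: 2 × 967 = 1934
    O-H: 12 × 470 = 5640
    Σ(formed) = 7574 kJ
  ΔH_A = 6222 − 7574 = −1352 kJ
Reaction B:
  Bonds broken (reactants):
    C-C: 1 × 355 = 355
    C-H: 3 × 404 = 1212
    C-O: 1 × 354 = 354
    C=O: 1 × 825 = 825
    O-H: 1 × 470 = 470
    O=O: 2 × 490 = 980
    Σ(broken) = 4196 kJ
  Bonds formed (products):
    C=O: 4 × 825 = 3300
    O-H: 4 × 470 = 1880
    Σ(formed) = 5180 kJ
  ΔH_B = 4196 − 5180 = −984 kJ
ΔH_A − ΔH_B = −368 kJ, so reaction A has the more negative ΔH; |ΔH_A − ΔH_B| = 368 kJ.

Reaction A, by 368 kJ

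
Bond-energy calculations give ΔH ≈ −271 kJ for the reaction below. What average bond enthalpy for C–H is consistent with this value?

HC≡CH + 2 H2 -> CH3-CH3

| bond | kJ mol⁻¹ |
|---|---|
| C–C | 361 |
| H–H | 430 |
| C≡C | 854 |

D(C–H) ≈ 406 kJ/mol

Let D be the C–H bond energy.
Σ(broken) = 1×854 + 2×D + 2×430 = 1714 + 2D
Σ(formed) = 1×361 + 6×D = 361 + 6D
ΔH = Σ(broken) − Σ(formed) = (1714 + 2D) − (361 + 6D) = +1353 − 4D
Setting this equal to −271 kJ gives 4D = 1624, so D = 406 kJ/mol.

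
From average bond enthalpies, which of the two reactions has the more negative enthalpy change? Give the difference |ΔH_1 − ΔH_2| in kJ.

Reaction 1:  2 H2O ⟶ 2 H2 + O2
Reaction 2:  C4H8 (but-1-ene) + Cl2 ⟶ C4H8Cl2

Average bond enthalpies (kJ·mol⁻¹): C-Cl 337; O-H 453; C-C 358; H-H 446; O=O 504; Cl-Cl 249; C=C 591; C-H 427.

Reaction 1:
  Bonds broken (reactants):
    O-H: 4 × 453 = 1812
    Σ(broken) = 1812 kJ
  Bonds formed (products):
    H-H: 2 × 446 = 892
    O=O: 1 × 504 = 504
    Σ(formed) = 1396 kJ
  ΔH_1 = 1812 − 1396 = +416 kJ
Reaction 2:
  Bonds broken (reactants):
    C-C: 2 × 358 = 716
    C-H: 8 × 427 = 3416
    C=C: 1 × 591 = 591
    Cl-Cl: 1 × 249 = 249
    Σ(broken) = 4972 kJ
  Bonds formed (products):
    C-C: 3 × 358 = 1074
    C-Cl: 2 × 337 = 674
    C-H: 8 × 427 = 3416
    Σ(formed) = 5164 kJ
  ΔH_2 = 4972 − 5164 = −192 kJ
ΔH_1 − ΔH_2 = +608 kJ, so reaction 2 has the more negative ΔH; |ΔH_1 − ΔH_2| = 608 kJ.

Reaction 2, by 608 kJ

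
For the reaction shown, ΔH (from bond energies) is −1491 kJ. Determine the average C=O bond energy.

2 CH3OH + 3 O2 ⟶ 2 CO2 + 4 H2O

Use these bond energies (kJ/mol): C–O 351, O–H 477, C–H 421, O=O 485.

D(C=O) ≈ 828 kJ/mol

Let D be the C=O bond energy.
Σ(broken) = 6×421 + 2×351 + 2×477 + 3×485 = 5637
Σ(formed) = 4×D + 8×477 = 3816 + 4D
ΔH = Σ(broken) − Σ(formed) = (5637) − (3816 + 4D) = +1821 − 4D
Setting this equal to −1491 kJ gives 4D = 3312, so D = 828 kJ/mol.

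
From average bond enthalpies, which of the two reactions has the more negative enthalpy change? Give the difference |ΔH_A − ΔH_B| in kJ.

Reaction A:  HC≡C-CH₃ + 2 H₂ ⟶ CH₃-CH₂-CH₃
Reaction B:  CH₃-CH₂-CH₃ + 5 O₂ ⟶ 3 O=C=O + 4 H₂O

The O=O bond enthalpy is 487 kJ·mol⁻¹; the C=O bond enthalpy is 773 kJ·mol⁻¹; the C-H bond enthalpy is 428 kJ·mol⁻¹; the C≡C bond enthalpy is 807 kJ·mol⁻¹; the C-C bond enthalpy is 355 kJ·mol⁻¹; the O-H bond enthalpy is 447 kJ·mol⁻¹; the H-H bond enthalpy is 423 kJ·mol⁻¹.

Reaction B, by 1231 kJ

Reaction A:
  Bonds broken (reactants):
    C≡C: 1 × 807 = 807
    C-C: 1 × 355 = 355
    C-H: 4 × 428 = 1712
    H-H: 2 × 423 = 846
    Σ(broken) = 3720 kJ
  Bonds formed (products):
    C-C: 2 × 355 = 710
    C-H: 8 × 428 = 3424
    Σ(formed) = 4134 kJ
  ΔH_A = 3720 − 4134 = −414 kJ
Reaction B:
  Bonds broken (reactants):
    C-C: 2 × 355 = 710
    C-H: 8 × 428 = 3424
    O=O: 5 × 487 = 2435
    Σ(broken) = 6569 kJ
  Bonds formed (products):
    C=O: 6 × 773 = 4638
    O-H: 8 × 447 = 3576
    Σ(formed) = 8214 kJ
  ΔH_B = 6569 − 8214 = −1645 kJ
ΔH_A − ΔH_B = +1231 kJ, so reaction B has the more negative ΔH; |ΔH_A − ΔH_B| = 1231 kJ.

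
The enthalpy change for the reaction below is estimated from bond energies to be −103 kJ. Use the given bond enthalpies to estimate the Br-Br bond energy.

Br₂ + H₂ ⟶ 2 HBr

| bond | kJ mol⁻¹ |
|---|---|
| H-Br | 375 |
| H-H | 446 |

Let D be the Br-Br bond energy.
Σ(broken) = 1×D + 1×446 = 446 + D
Σ(formed) = 2×375 = 750
ΔH = Σ(broken) − Σ(formed) = (446 + D) − (750) = −304 + D
Setting this equal to −103 kJ gives D = 201 kJ/mol.

D(Br-Br) ≈ 201 kJ/mol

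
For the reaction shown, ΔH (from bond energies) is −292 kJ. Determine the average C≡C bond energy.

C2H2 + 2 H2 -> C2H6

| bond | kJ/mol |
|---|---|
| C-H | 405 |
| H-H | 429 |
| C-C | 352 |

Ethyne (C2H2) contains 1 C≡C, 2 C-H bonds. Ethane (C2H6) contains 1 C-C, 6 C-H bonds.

Let D be the C≡C bond energy.
Σ(broken) = 1×D + 2×405 + 2×429 = 1668 + D
Σ(formed) = 1×352 + 6×405 = 2782
ΔH = Σ(broken) − Σ(formed) = (1668 + D) − (2782) = −1114 + D
Setting this equal to −292 kJ gives D = 822 kJ/mol.

D(C≡C) ≈ 822 kJ/mol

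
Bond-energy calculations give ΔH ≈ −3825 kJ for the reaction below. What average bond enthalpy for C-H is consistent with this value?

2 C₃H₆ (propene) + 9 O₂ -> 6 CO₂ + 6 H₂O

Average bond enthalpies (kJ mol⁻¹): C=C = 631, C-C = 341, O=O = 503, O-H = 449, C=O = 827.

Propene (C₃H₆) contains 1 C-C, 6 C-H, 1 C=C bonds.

D(C-H) ≈ 418 kJ/mol

Let D be the C-H bond energy.
Σ(broken) = 2×341 + 12×D + 2×631 + 9×503 = 6471 + 12D
Σ(formed) = 12×827 + 12×449 = 15312
ΔH = Σ(broken) − Σ(formed) = (6471 + 12D) − (15312) = −8841 + 12D
Setting this equal to −3825 kJ gives 12D = 5016, so D = 418 kJ/mol.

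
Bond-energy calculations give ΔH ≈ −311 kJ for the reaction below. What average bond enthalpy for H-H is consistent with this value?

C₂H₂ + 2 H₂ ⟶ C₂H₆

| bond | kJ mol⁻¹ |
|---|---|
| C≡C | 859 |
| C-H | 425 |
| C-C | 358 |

Let D be the H-H bond energy.
Σ(broken) = 1×859 + 2×425 + 2×D = 1709 + 2D
Σ(formed) = 1×358 + 6×425 = 2908
ΔH = Σ(broken) − Σ(formed) = (1709 + 2D) − (2908) = −1199 + 2D
Setting this equal to −311 kJ gives 2D = 888, so D = 444 kJ/mol.

D(H-H) ≈ 444 kJ/mol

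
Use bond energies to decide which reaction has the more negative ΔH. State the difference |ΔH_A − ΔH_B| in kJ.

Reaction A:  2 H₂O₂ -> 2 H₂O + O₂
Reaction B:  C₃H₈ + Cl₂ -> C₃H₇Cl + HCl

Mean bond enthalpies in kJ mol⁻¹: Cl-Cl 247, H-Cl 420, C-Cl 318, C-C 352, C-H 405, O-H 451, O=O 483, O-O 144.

Reaction A, by 109 kJ

Reaction A:
  Bonds broken (reactants):
    O-H: 4 × 451 = 1804
    O-O: 2 × 144 = 288
    Σ(broken) = 2092 kJ
  Bonds formed (products):
    O-H: 4 × 451 = 1804
    O=O: 1 × 483 = 483
    Σ(formed) = 2287 kJ
  ΔH_A = 2092 − 2287 = −195 kJ
Reaction B:
  Bonds broken (reactants):
    C-C: 2 × 352 = 704
    C-H: 8 × 405 = 3240
    Cl-Cl: 1 × 247 = 247
    Σ(broken) = 4191 kJ
  Bonds formed (products):
    C-C: 2 × 352 = 704
    C-Cl: 1 × 318 = 318
    C-H: 7 × 405 = 2835
    H-Cl: 1 × 420 = 420
    Σ(formed) = 4277 kJ
  ΔH_B = 4191 − 4277 = −86 kJ
ΔH_A − ΔH_B = −109 kJ, so reaction A has the more negative ΔH; |ΔH_A − ΔH_B| = 109 kJ.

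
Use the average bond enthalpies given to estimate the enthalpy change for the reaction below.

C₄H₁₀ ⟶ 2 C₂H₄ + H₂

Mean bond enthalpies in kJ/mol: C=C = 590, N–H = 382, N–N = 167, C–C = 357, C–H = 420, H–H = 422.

Bonds broken (reactants):
  C–C: 3 × 357 = 1071
  C–H: 10 × 420 = 4200
  Σ(broken) = 5271 kJ
Bonds formed (products):
  C–H: 8 × 420 = 3360
  C=C: 2 × 590 = 1180
  H–H: 1 × 422 = 422
  Σ(formed) = 4962 kJ
ΔH = Σ(broken) − Σ(formed) = 5271 − 4962 = +309 kJ

ΔH ≈ +309 kJ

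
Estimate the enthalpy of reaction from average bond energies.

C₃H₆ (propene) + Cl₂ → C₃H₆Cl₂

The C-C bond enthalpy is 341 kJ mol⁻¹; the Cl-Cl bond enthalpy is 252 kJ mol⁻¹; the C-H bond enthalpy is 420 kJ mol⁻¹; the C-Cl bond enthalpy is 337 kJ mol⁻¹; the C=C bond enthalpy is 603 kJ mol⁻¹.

Bonds broken (reactants):
  C-C: 1 × 341 = 341
  C-H: 6 × 420 = 2520
  C=C: 1 × 603 = 603
  Cl-Cl: 1 × 252 = 252
  Σ(broken) = 3716 kJ
Bonds formed (products):
  C-C: 2 × 341 = 682
  C-Cl: 2 × 337 = 674
  C-H: 6 × 420 = 2520
  Σ(formed) = 3876 kJ
ΔH = Σ(broken) − Σ(formed) = 3716 − 3876 = −160 kJ

ΔH ≈ −160 kJ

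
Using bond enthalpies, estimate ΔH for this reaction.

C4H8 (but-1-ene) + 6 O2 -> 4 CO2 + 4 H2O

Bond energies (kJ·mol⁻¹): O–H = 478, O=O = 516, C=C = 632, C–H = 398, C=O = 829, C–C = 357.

ΔH ≈ −2830 kJ

Bonds broken (reactants):
  C–C: 2 × 357 = 714
  C–H: 8 × 398 = 3184
  C=C: 1 × 632 = 632
  O=O: 6 × 516 = 3096
  Σ(broken) = 7626 kJ
Bonds formed (products):
  C=O: 8 × 829 = 6632
  O–H: 8 × 478 = 3824
  Σ(formed) = 10456 kJ
ΔH = Σ(broken) − Σ(formed) = 7626 − 10456 = −2830 kJ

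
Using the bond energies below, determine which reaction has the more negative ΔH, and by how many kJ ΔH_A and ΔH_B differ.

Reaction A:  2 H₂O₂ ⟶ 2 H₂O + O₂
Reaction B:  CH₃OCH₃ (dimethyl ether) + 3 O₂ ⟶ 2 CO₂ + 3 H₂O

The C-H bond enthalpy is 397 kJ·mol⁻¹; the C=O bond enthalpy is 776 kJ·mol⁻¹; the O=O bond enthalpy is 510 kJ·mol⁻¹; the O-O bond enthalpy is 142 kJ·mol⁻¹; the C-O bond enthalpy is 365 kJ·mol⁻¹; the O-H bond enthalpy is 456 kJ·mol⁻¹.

Reaction A:
  Bonds broken (reactants):
    O-H: 4 × 456 = 1824
    O-O: 2 × 142 = 284
    Σ(broken) = 2108 kJ
  Bonds formed (products):
    O-H: 4 × 456 = 1824
    O=O: 1 × 510 = 510
    Σ(formed) = 2334 kJ
  ΔH_A = 2108 − 2334 = −226 kJ
Reaction B:
  Bonds broken (reactants):
    C-H: 6 × 397 = 2382
    C-O: 2 × 365 = 730
    O=O: 3 × 510 = 1530
    Σ(broken) = 4642 kJ
  Bonds formed (products):
    C=O: 4 × 776 = 3104
    O-H: 6 × 456 = 2736
    Σ(formed) = 5840 kJ
  ΔH_B = 4642 − 5840 = −1198 kJ
ΔH_A − ΔH_B = +972 kJ, so reaction B has the more negative ΔH; |ΔH_A − ΔH_B| = 972 kJ.

Reaction B, by 972 kJ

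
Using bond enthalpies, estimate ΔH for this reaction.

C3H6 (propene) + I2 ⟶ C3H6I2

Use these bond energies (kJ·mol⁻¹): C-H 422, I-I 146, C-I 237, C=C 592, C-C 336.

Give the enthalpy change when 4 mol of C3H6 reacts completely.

Bonds broken (reactants):
  C-C: 1 × 336 = 336
  C-H: 6 × 422 = 2532
  C=C: 1 × 592 = 592
  I-I: 1 × 146 = 146
  Σ(broken) = 3606 kJ
Bonds formed (products):
  C-C: 2 × 336 = 672
  C-H: 6 × 422 = 2532
  C-I: 2 × 237 = 474
  Σ(formed) = 3678 kJ
ΔH = Σ(broken) − Σ(formed) = 3606 − 3678 = −72 kJ
For 4× the reaction as written: 4 × (−72) = −288 kJ

ΔH = −288 kJ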